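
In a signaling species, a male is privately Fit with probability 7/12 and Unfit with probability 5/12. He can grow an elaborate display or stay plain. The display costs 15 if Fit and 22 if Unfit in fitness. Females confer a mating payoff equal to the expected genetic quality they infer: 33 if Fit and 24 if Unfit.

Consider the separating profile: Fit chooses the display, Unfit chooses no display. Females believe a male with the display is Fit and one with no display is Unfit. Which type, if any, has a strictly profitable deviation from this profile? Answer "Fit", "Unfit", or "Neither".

Fit

The display pays 33; no display pays 24.
Fit: assigned the display, nets 33 − 15 = 18; deviating to no display nets 24.
Unfit: assigned no display, nets 24; deviating to the display nets 33 − 22 = 11.
The Fit type gains 6 by deviating.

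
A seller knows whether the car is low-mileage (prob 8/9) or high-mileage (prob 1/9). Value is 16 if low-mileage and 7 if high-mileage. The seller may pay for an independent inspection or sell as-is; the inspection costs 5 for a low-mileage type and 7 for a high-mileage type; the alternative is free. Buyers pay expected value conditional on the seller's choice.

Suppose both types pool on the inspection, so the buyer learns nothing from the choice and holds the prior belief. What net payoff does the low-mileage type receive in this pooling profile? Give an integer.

10

Pooled price = 8/9·16 + 1/9·7 = 15.
low-mileage pays cost 5 for the inspection, so net payoff = 15 − 5 = 10.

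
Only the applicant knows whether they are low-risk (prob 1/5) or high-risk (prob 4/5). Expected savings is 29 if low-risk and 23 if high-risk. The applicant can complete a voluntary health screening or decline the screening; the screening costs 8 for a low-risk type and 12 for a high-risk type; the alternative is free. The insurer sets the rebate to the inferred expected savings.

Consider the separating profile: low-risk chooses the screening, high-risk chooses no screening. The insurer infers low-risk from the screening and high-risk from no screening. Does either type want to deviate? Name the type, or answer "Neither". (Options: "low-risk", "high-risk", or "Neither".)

The screening pays 29; no screening pays 23.
low-risk: assigned the screening, nets 29 − 8 = 21; deviating to no screening nets 23.
high-risk: assigned no screening, nets 23; deviating to the screening nets 29 − 12 = 17.
The low-risk type gains 2 by deviating.

low-risk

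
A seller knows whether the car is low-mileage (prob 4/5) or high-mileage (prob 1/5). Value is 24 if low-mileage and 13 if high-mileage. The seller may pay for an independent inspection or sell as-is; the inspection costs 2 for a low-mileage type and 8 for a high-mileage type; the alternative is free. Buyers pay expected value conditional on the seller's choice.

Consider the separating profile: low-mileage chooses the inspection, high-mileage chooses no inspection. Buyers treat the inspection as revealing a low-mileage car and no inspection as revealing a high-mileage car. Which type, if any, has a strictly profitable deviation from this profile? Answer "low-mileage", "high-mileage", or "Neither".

high-mileage

The inspection pays 24; no inspection pays 13.
low-mileage: assigned the inspection, nets 24 − 2 = 22; deviating to no inspection nets 13.
high-mileage: assigned no inspection, nets 13; deviating to the inspection nets 24 − 8 = 16.
The high-mileage type gains 3 by deviating.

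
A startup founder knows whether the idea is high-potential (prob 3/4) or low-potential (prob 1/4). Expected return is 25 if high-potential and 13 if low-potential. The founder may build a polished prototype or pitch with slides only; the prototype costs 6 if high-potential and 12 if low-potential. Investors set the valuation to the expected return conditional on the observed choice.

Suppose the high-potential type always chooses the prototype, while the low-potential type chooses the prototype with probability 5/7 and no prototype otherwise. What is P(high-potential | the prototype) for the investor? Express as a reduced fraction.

21/26

P(the prototype) = (3/4)·1 + (1/4)·(5/7) = 13/14.
By Bayes' rule, P(high-potential | the prototype) = (3/4) / (13/14) = 21/26.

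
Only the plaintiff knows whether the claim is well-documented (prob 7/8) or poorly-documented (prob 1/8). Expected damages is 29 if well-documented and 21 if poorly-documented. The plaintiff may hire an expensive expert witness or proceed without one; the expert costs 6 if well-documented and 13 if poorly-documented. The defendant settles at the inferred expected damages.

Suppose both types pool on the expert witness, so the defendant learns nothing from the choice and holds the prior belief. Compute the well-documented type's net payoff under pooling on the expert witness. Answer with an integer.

Pooled settlement = 7/8·29 + 1/8·21 = 28.
well-documented pays cost 6 for the expert witness, so net payoff = 28 − 6 = 22.

22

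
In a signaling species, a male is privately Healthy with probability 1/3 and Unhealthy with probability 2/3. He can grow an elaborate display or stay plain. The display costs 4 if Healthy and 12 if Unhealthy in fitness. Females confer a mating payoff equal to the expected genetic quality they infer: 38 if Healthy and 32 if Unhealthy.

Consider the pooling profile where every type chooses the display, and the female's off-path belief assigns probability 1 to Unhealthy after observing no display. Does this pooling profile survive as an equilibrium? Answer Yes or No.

On path, the female holds the prior and pays 1/3·38 + 2/3·32 = 34. Off path (no display), believing Unhealthy, it pays 32.
Healthy: the display nets 34 − 4 = 30; no display nets 32. Healthy would deviate.
Unhealthy: the display nets 34 − 12 = 22; no display nets 32. Unhealthy would deviate.
A type deviates, so pooling fails.

No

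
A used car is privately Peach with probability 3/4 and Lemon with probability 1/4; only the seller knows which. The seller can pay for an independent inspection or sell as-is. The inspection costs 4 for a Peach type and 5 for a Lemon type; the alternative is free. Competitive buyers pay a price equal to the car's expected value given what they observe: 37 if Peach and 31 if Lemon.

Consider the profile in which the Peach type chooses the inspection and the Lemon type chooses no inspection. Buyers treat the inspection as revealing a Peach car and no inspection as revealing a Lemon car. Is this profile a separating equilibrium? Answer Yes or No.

Under these beliefs, the inspection earns price 37 and no inspection earns price 31.
Peach: the inspection nets 37 − 4 = 33; no inspection nets 31. Peach prefers the inspection.
Lemon: the inspection nets 37 − 5 = 32; no inspection nets 31. Lemon would deviate to the inspection.
Lemon has a profitable deviation, so the profile is not an equilibrium.

No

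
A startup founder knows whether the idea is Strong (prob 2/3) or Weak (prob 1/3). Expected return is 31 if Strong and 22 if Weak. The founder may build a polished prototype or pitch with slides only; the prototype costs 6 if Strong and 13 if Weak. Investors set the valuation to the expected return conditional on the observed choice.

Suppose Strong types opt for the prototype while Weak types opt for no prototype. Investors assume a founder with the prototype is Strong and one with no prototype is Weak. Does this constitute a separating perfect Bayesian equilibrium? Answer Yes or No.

Under these beliefs, the prototype earns valuation 31 and no prototype earns valuation 22.
Strong: the prototype nets 31 − 6 = 25; no prototype nets 22. Strong prefers the prototype.
Weak: the prototype nets 31 − 13 = 18; no prototype nets 22. Weak prefers no prototype.
Neither type deviates, so the separating profile is an equilibrium.

Yes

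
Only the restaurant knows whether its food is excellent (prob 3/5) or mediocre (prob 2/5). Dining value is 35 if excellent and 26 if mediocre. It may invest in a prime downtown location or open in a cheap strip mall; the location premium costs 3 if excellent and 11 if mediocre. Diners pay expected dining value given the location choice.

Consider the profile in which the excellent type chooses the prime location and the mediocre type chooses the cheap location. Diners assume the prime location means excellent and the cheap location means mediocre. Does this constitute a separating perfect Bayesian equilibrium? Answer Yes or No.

Yes

Under these beliefs, the prime location earns price premium 35 and the cheap location earns price premium 26.
excellent: the prime location nets 35 − 3 = 32; the cheap location nets 26. excellent prefers the prime location.
mediocre: the prime location nets 35 − 11 = 24; the cheap location nets 26. mediocre prefers the cheap location.
Neither type deviates, so the separating profile is an equilibrium.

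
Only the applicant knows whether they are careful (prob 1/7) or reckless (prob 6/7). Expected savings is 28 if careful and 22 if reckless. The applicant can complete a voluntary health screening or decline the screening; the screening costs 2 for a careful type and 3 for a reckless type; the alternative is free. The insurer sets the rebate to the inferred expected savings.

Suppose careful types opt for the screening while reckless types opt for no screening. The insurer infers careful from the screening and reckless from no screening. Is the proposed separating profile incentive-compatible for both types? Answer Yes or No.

Under these beliefs, the screening earns rebate 28 and no screening earns rebate 22.
careful: the screening nets 28 − 2 = 26; no screening nets 22. careful prefers the screening.
reckless: the screening nets 28 − 3 = 25; no screening nets 22. reckless would deviate to the screening.
reckless has a profitable deviation, so the profile is not an equilibrium.

No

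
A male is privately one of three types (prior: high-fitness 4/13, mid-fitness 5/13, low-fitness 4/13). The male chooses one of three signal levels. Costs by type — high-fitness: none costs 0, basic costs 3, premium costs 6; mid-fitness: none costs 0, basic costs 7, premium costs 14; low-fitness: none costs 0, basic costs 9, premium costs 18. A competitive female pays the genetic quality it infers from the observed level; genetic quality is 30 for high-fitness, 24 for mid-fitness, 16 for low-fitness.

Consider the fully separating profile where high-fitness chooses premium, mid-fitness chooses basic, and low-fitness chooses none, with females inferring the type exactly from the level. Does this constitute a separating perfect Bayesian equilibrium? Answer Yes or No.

Yes

Separating mating payoffs: premium → 30, basic → 24, none → 16.
high-fitness (assigned premium): none: 16 − 0 = 16; basic: 24 − 3 = 21; premium: 30 − 6 = 24. high-fitness stays.
mid-fitness (assigned basic): none: 16 − 0 = 16; basic: 24 − 7 = 17; premium: 30 − 14 = 16. mid-fitness stays.
low-fitness (assigned none): none: 16 − 0 = 16; basic: 24 − 9 = 15; premium: 30 − 18 = 12. low-fitness stays.
Every type prefers its assigned level; separation holds.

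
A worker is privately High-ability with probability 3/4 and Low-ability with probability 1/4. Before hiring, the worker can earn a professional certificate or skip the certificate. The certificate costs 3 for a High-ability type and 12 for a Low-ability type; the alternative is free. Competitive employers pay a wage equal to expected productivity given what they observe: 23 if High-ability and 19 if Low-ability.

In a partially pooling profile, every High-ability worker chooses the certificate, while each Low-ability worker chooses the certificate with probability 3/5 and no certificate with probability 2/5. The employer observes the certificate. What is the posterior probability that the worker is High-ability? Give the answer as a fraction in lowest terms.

P(the certificate) = (3/4)·1 + (1/4)·(3/5) = 9/10.
By Bayes' rule, P(High-ability | the certificate) = (3/4) / (9/10) = 5/6.

5/6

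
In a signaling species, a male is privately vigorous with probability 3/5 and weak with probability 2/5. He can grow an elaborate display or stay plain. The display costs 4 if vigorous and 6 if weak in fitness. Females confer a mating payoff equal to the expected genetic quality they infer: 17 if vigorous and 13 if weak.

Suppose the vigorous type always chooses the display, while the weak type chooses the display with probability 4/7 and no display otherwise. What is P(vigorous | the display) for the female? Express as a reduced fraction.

21/29

P(the display) = (3/5)·1 + (2/5)·(4/7) = 29/35.
By Bayes' rule, P(vigorous | the display) = (3/5) / (29/35) = 21/29.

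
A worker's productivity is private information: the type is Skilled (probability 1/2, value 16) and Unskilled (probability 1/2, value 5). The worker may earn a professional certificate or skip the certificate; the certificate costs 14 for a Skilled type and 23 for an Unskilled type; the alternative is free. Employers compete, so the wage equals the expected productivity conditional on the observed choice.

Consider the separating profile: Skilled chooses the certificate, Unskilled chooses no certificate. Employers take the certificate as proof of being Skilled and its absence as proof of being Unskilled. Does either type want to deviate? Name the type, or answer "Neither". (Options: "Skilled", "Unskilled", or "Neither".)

Skilled

The certificate pays 16; no certificate pays 5.
Skilled: assigned the certificate, nets 16 − 14 = 2; deviating to no certificate nets 5.
Unskilled: assigned no certificate, nets 5; deviating to the certificate nets 16 − 23 = -7.
The Skilled type gains 3 by deviating.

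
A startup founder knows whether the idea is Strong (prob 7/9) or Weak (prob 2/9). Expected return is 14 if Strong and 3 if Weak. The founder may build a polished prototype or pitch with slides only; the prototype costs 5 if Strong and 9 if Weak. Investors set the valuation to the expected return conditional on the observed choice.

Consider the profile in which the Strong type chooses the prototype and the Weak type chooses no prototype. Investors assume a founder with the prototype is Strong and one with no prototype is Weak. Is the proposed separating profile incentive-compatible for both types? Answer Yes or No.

Under these beliefs, the prototype earns valuation 14 and no prototype earns valuation 3.
Strong: the prototype nets 14 − 5 = 9; no prototype nets 3. Strong prefers the prototype.
Weak: the prototype nets 14 − 9 = 5; no prototype nets 3. Weak would deviate to the prototype.
Weak has a profitable deviation, so the profile is not an equilibrium.

No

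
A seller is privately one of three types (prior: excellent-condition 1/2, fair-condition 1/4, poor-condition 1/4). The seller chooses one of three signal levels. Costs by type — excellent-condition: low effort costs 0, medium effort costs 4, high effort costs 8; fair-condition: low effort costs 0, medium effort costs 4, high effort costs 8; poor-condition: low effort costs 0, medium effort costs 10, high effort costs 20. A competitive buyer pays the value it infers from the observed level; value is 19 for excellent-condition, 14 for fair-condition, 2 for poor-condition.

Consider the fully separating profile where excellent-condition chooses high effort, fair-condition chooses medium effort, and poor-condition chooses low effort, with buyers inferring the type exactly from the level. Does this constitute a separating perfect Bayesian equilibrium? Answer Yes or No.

No

Separating prices: high effort → 19, medium effort → 14, low effort → 2.
excellent-condition (assigned high effort): low effort: 2 − 0 = 2; medium effort: 14 − 4 = 10; high effort: 19 − 8 = 11. excellent-condition stays.
fair-condition (assigned medium effort): low effort: 2 − 0 = 2; medium effort: 14 − 4 = 10; high effort: 19 − 8 = 11. fair-condition prefers high effort.
poor-condition (assigned low effort): low effort: 2 − 0 = 2; medium effort: 14 − 10 = 4; high effort: 19 − 20 = -1. poor-condition prefers medium effort.
At least one type deviates; the separating profile fails.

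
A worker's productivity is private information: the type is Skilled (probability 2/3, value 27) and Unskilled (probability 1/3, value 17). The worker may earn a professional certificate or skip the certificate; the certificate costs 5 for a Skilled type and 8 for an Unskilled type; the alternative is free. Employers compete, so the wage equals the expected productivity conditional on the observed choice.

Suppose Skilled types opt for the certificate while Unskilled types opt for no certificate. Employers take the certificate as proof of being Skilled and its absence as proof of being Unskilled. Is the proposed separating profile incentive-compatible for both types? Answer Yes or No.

No

Under these beliefs, the certificate earns wage 27 and no certificate earns wage 17.
Skilled: the certificate nets 27 − 5 = 22; no certificate nets 17. Skilled prefers the certificate.
Unskilled: the certificate nets 27 − 8 = 19; no certificate nets 17. Unskilled would deviate to the certificate.
Unskilled has a profitable deviation, so the profile is not an equilibrium.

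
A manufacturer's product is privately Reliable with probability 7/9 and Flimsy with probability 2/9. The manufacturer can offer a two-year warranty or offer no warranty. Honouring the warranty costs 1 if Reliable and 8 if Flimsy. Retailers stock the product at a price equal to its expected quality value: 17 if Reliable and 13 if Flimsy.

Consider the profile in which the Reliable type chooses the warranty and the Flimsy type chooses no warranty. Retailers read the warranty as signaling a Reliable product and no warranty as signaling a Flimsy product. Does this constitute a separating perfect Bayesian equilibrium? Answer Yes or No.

Yes

Under these beliefs, the warranty earns price 17 and no warranty earns price 13.
Reliable: the warranty nets 17 − 1 = 16; no warranty nets 13. Reliable prefers the warranty.
Flimsy: the warranty nets 17 − 8 = 9; no warranty nets 13. Flimsy prefers no warranty.
Neither type deviates, so the separating profile is an equilibrium.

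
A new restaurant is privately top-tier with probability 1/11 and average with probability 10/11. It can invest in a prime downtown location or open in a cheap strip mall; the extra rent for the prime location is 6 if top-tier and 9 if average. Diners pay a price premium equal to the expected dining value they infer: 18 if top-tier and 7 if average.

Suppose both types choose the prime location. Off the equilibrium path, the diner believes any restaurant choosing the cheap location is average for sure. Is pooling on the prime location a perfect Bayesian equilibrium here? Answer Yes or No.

On path, the diner holds the prior and pays 1/11·18 + 10/11·7 = 8. Off path (the cheap location), believing average, it pays 7.
top-tier: the prime location nets 8 − 6 = 2; the cheap location nets 7. top-tier would deviate.
average: the prime location nets 8 − 9 = -1; the cheap location nets 7. average would deviate.
A type deviates, so pooling fails.

No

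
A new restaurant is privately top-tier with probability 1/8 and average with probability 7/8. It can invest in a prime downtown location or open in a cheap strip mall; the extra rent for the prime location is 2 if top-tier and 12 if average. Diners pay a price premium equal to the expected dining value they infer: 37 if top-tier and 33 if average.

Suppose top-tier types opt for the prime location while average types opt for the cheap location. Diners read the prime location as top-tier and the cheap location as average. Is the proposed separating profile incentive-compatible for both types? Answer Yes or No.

Under these beliefs, the prime location earns price premium 37 and the cheap location earns price premium 33.
top-tier: the prime location nets 37 − 2 = 35; the cheap location nets 33. top-tier prefers the prime location.
average: the prime location nets 37 − 12 = 25; the cheap location nets 33. average prefers the cheap location.
Neither type deviates, so the separating profile is an equilibrium.

Yes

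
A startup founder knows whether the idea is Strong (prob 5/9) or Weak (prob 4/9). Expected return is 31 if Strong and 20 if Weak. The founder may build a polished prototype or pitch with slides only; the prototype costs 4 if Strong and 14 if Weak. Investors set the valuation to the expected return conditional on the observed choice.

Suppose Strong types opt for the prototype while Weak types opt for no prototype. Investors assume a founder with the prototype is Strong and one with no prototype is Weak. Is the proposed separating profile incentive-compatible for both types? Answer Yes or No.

Under these beliefs, the prototype earns valuation 31 and no prototype earns valuation 20.
Strong: the prototype nets 31 − 4 = 27; no prototype nets 20. Strong prefers the prototype.
Weak: the prototype nets 31 − 14 = 17; no prototype nets 20. Weak prefers no prototype.
Neither type deviates, so the separating profile is an equilibrium.

Yes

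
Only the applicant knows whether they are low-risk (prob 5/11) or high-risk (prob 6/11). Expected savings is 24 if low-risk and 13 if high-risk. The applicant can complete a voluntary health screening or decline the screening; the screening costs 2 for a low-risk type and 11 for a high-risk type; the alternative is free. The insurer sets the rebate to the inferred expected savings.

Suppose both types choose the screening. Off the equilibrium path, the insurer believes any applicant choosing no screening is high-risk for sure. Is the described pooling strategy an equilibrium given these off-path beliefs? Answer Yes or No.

On path, the insurer holds the prior and pays 5/11·24 + 6/11·13 = 18. Off path (no screening), believing high-risk, it pays 13.
low-risk: the screening nets 18 − 2 = 16; no screening nets 13. low-risk stays.
high-risk: the screening nets 18 − 11 = 7; no screening nets 13. high-risk would deviate.
A type deviates, so pooling fails.

No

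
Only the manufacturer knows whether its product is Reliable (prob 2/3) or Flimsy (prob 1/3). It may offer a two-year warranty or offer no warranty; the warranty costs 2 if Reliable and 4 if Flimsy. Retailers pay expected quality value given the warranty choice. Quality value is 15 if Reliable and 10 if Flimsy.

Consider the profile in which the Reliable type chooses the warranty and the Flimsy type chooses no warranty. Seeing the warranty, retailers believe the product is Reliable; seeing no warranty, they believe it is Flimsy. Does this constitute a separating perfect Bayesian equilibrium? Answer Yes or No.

Under these beliefs, the warranty earns price 15 and no warranty earns price 10.
Reliable: the warranty nets 15 − 2 = 13; no warranty nets 10. Reliable prefers the warranty.
Flimsy: the warranty nets 15 − 4 = 11; no warranty nets 10. Flimsy would deviate to the warranty.
Flimsy has a profitable deviation, so the profile is not an equilibrium.

No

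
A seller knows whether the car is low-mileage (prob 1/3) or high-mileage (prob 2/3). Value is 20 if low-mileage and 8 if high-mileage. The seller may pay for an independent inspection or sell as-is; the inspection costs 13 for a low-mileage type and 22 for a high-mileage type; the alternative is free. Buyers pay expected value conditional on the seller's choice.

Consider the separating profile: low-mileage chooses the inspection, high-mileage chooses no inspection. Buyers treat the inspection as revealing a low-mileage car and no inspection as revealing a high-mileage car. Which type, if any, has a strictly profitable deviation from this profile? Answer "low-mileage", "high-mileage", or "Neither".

The inspection pays 20; no inspection pays 8.
low-mileage: assigned the inspection, nets 20 − 13 = 7; deviating to no inspection nets 8.
high-mileage: assigned no inspection, nets 8; deviating to the inspection nets 20 − 22 = -2.
The low-mileage type gains 1 by deviating.

low-mileage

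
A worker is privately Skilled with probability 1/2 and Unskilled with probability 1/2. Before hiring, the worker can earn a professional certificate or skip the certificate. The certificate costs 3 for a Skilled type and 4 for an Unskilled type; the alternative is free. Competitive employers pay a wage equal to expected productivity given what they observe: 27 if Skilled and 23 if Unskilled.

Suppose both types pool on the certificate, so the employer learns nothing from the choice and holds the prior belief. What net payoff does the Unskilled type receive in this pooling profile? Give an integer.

Pooled wage = 1/2·27 + 1/2·23 = 25.
Unskilled pays cost 4 for the certificate, so net payoff = 25 − 4 = 21.

21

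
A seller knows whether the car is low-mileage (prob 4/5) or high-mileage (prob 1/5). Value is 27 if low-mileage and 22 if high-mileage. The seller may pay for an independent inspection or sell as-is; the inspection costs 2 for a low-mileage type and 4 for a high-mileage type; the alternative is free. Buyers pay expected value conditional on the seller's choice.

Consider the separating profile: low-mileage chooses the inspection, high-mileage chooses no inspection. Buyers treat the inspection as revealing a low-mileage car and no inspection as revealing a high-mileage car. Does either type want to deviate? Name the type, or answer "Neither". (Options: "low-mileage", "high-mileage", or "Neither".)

The inspection pays 27; no inspection pays 22.
low-mileage: assigned the inspection, nets 27 − 2 = 25; deviating to no inspection nets 22.
high-mileage: assigned no inspection, nets 22; deviating to the inspection nets 27 − 4 = 23.
The high-mileage type gains 1 by deviating.

high-mileage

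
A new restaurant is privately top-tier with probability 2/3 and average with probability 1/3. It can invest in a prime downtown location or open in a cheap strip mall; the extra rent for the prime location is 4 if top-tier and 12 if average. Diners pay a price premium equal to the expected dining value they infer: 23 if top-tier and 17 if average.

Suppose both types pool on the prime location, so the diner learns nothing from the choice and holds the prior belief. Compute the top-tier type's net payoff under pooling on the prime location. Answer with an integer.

17

Pooled price premium = 2/3·23 + 1/3·17 = 21.
top-tier pays cost 4 for the prime location, so net payoff = 21 − 4 = 17.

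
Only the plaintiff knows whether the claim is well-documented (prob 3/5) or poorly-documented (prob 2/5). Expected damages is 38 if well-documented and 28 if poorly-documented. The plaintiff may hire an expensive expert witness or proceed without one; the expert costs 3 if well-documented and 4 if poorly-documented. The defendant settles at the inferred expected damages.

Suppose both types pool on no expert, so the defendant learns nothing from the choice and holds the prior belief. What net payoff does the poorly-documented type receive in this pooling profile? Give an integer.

Pooled settlement = 3/5·38 + 2/5·28 = 34.
poorly-documented pays no cost for no expert, so net payoff = 34.

34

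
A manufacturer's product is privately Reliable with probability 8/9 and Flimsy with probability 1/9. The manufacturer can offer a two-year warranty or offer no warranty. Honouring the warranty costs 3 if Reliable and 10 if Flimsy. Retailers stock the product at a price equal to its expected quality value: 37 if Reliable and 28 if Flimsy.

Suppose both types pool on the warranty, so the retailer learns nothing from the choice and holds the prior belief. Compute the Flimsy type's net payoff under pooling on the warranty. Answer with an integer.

Pooled price = 8/9·37 + 1/9·28 = 36.
Flimsy pays cost 10 for the warranty, so net payoff = 36 − 10 = 26.

26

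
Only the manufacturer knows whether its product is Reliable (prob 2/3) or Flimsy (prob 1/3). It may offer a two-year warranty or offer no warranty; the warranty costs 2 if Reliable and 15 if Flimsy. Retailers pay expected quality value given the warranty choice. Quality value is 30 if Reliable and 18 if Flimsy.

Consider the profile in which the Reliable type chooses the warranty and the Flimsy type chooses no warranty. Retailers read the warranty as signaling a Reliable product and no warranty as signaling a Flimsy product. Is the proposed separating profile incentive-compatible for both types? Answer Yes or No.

Under these beliefs, the warranty earns price 30 and no warranty earns price 18.
Reliable: the warranty nets 30 − 2 = 28; no warranty nets 18. Reliable prefers the warranty.
Flimsy: the warranty nets 30 − 15 = 15; no warranty nets 18. Flimsy prefers no warranty.
Neither type deviates, so the separating profile is an equilibrium.

Yes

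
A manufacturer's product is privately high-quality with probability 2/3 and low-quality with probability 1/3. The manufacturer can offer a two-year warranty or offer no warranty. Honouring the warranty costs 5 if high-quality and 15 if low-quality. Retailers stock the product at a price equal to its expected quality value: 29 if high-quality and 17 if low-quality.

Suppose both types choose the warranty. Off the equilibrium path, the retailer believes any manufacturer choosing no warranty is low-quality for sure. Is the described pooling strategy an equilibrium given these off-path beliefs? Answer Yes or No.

No

On path, the retailer holds the prior and pays 2/3·29 + 1/3·17 = 25. Off path (no warranty), believing low-quality, it pays 17.
high-quality: the warranty nets 25 − 5 = 20; no warranty nets 17. high-quality stays.
low-quality: the warranty nets 25 − 15 = 10; no warranty nets 17. low-quality would deviate.
A type deviates, so pooling fails.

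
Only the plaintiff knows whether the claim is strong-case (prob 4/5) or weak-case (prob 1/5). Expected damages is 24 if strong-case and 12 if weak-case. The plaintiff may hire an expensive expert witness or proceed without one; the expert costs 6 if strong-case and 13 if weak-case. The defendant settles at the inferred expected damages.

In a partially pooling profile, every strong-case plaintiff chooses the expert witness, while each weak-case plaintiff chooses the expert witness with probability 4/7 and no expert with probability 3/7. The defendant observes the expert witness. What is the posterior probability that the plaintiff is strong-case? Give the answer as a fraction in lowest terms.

7/8

P(the expert witness) = (4/5)·1 + (1/5)·(4/7) = 32/35.
By Bayes' rule, P(strong-case | the expert witness) = (4/5) / (32/35) = 7/8.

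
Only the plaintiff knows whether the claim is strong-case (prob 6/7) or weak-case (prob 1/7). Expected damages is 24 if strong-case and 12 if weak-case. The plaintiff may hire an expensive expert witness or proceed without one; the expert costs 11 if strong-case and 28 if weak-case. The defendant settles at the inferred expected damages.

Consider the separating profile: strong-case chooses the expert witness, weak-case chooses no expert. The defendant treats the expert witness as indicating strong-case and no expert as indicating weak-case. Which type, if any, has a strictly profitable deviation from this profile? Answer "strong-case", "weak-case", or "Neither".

The expert witness pays 24; no expert pays 12.
strong-case: assigned the expert witness, nets 24 − 11 = 13; deviating to no expert nets 12.
weak-case: assigned no expert, nets 12; deviating to the expert witness nets 24 − 28 = -4.
Both types strictly prefer their assigned action; no profitable deviation.

Neither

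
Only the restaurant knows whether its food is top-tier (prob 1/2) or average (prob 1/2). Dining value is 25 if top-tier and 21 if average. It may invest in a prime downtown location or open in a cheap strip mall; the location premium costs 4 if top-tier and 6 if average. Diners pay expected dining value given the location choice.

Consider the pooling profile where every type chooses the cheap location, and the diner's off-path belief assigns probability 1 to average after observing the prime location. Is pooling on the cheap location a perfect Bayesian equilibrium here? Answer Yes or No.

Yes

On path, the diner holds the prior and pays 1/2·25 + 1/2·21 = 23. Off path (the prime location), believing average, it pays 21.
top-tier: the cheap location nets 23; the prime location nets 21 − 4 = 17. top-tier stays.
average: the cheap location nets 23; the prime location nets 21 − 6 = 15. average stays.
No type deviates, so pooling is sustained.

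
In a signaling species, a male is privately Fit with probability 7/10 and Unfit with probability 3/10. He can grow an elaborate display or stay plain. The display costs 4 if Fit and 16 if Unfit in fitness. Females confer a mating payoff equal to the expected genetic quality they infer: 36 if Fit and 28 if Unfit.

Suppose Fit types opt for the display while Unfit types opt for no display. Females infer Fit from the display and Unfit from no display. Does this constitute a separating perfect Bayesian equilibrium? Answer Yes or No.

Under these beliefs, the display earns mating payoff 36 and no display earns mating payoff 28.
Fit: the display nets 36 − 4 = 32; no display nets 28. Fit prefers the display.
Unfit: the display nets 36 − 16 = 20; no display nets 28. Unfit prefers no display.
Neither type deviates, so the separating profile is an equilibrium.

Yes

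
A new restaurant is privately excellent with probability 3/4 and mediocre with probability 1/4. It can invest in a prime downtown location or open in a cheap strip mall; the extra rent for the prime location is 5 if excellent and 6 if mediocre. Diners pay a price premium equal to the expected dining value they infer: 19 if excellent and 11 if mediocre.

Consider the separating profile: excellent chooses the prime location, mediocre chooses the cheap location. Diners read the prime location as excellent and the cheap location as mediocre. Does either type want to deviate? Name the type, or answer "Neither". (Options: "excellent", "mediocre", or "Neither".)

mediocre

The prime location pays 19; the cheap location pays 11.
excellent: assigned the prime location, nets 19 − 5 = 14; deviating to the cheap location nets 11.
mediocre: assigned the cheap location, nets 11; deviating to the prime location nets 19 − 6 = 13.
The mediocre type gains 2 by deviating.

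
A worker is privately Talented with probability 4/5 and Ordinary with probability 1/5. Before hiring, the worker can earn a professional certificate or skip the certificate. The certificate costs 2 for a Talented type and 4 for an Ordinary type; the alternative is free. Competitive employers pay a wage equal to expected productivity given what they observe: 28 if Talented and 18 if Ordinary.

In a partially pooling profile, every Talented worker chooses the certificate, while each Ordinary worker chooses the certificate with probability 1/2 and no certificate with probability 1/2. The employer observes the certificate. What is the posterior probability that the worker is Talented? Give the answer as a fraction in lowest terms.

8/9

P(the certificate) = (4/5)·1 + (1/5)·(1/2) = 9/10.
By Bayes' rule, P(Talented | the certificate) = (4/5) / (9/10) = 8/9.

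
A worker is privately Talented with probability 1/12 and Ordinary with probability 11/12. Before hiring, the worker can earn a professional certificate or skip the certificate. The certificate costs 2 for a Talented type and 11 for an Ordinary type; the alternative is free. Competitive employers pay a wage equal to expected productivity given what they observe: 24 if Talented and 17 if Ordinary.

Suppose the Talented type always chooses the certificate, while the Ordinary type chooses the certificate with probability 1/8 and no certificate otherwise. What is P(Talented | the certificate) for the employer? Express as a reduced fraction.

P(the certificate) = (1/12)·1 + (11/12)·(1/8) = 19/96.
By Bayes' rule, P(Talented | the certificate) = (1/12) / (19/96) = 8/19.

8/19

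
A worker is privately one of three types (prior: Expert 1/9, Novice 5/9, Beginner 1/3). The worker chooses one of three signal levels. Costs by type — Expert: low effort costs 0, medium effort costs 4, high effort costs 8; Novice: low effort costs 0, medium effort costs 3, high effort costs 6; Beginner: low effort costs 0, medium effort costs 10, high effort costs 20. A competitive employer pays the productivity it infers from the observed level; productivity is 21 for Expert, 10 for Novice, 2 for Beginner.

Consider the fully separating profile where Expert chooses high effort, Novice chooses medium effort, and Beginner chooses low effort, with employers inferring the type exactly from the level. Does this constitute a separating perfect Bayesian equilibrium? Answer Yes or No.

No

Separating wages: high effort → 21, medium effort → 10, low effort → 2.
Expert (assigned high effort): low effort: 2 − 0 = 2; medium effort: 10 − 4 = 6; high effort: 21 − 8 = 13. Expert stays.
Novice (assigned medium effort): low effort: 2 − 0 = 2; medium effort: 10 − 3 = 7; high effort: 21 − 6 = 15. Novice prefers high effort.
Beginner (assigned low effort): low effort: 2 − 0 = 2; medium effort: 10 − 10 = 0; high effort: 21 − 20 = 1. Beginner stays.
At least one type deviates; the separating profile fails.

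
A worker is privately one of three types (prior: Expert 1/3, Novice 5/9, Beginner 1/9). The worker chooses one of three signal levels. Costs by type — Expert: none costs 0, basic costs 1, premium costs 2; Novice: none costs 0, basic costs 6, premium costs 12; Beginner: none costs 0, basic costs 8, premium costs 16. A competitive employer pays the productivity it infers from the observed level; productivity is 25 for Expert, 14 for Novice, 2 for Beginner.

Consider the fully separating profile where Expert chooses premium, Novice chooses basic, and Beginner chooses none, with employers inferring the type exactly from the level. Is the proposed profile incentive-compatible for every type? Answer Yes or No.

No

Separating wages: premium → 25, basic → 14, none → 2.
Expert (assigned premium): none: 2 − 0 = 2; basic: 14 − 1 = 13; premium: 25 − 2 = 23. Expert stays.
Novice (assigned basic): none: 2 − 0 = 2; basic: 14 − 6 = 8; premium: 25 − 12 = 13. Novice prefers premium.
Beginner (assigned none): none: 2 − 0 = 2; basic: 14 − 8 = 6; premium: 25 − 16 = 9. Beginner prefers premium.
At least one type deviates; the separating profile fails.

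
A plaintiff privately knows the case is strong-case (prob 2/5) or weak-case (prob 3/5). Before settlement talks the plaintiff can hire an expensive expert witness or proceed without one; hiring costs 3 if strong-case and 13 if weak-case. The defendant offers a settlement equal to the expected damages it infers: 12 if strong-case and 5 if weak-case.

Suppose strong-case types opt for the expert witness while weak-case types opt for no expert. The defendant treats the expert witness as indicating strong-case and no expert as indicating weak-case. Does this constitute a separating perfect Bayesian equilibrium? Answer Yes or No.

Under these beliefs, the expert witness earns settlement 12 and no expert earns settlement 5.
strong-case: the expert witness nets 12 − 3 = 9; no expert nets 5. strong-case prefers the expert witness.
weak-case: the expert witness nets 12 − 13 = -1; no expert nets 5. weak-case prefers no expert.
Neither type deviates, so the separating profile is an equilibrium.

Yes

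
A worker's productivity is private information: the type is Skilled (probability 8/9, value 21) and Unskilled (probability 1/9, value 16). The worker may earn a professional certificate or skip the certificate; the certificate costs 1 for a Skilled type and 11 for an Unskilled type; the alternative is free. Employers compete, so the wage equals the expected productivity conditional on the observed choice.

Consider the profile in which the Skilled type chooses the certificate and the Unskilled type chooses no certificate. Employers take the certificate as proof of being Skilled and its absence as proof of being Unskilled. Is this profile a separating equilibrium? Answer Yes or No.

Under these beliefs, the certificate earns wage 21 and no certificate earns wage 16.
Skilled: the certificate nets 21 − 1 = 20; no certificate nets 16. Skilled prefers the certificate.
Unskilled: the certificate nets 21 − 11 = 10; no certificate nets 16. Unskilled prefers no certificate.
Neither type deviates, so the separating profile is an equilibrium.

Yes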